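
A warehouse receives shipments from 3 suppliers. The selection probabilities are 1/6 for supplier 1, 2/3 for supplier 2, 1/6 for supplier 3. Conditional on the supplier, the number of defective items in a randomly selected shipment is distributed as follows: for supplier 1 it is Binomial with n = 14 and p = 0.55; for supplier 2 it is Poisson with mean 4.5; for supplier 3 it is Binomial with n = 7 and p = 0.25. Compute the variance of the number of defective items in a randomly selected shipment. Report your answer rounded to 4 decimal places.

Per component, 1: μ=7.7, E[X²]=62.755; 2: μ=4.5, E[X²]=24.75; 3: μ=1.75, E[X²]=4.375.
E[X] = 0.166667·7.7 + 0.666667·4.5 + 0.166667·1.75 = 4.575.
E[X²] = 0.166667·62.755 + 0.666667·24.75 + 0.166667·4.375 = 27.6883.
Var(X) = E[X²] − (E[X])² = 27.6883 − 20.9306 = 6.75771.

6.7577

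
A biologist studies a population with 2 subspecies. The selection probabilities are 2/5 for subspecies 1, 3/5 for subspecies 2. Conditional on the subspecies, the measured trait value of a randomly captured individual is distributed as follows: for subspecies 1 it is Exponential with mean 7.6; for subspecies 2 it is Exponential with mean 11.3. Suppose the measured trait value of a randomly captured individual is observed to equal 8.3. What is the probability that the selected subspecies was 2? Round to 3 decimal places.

Likelihoods f(8.3 | ·): 1: 0.044146; 2: 0.0424548.
Posterior ∝ prior × likelihood. Numerator for 2: 0.6·0.0424548 = 0.0254729.
Normalizing constant: 0.4·0.044146 + 0.6·0.0424548 = 0.0431313.
P(2 | observation) = 0.0254729 / 0.0431313 = 0.590589.

0.591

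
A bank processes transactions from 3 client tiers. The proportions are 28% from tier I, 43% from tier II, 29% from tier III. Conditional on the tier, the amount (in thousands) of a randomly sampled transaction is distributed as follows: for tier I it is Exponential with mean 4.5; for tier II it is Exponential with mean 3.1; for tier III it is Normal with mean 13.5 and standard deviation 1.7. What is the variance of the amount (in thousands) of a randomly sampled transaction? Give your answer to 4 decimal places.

30.9411

Per component, I: μ=4.5, E[X²]=40.5; II: μ=3.1, E[X²]=19.22; III: μ=13.5, E[X²]=185.14.
E[X] = 0.28·4.5 + 0.43·3.1 + 0.29·13.5 = 6.508.
E[X²] = 0.28·40.5 + 0.43·19.22 + 0.29·185.14 = 73.2952.
Var(X) = E[X²] − (E[X])² = 73.2952 − 42.3541 = 30.9411.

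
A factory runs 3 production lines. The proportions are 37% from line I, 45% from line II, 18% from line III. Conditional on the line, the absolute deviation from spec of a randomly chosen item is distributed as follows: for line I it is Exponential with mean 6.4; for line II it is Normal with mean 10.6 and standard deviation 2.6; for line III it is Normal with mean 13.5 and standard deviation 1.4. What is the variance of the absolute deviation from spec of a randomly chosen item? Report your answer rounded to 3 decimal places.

25.526

Per component, I: μ=6.4, E[X²]=81.92; II: μ=10.6, E[X²]=119.12; III: μ=13.5, E[X²]=184.21.
E[X] = 0.37·6.4 + 0.45·10.6 + 0.18·13.5 = 9.568.
E[X²] = 0.37·81.92 + 0.45·119.12 + 0.18·184.21 = 117.072.
Var(X) = E[X²] − (E[X])² = 117.072 − 91.5466 = 25.5256.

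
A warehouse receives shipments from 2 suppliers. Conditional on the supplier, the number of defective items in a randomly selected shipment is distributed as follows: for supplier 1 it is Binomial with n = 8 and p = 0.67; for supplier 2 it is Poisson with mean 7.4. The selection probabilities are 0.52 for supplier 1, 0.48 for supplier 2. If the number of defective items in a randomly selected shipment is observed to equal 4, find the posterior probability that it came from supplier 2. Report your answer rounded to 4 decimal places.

0.2965

Likelihoods P(X=4 | ·): 1: 0.167283; 2: 0.0763724.
Posterior ∝ prior × likelihood. Numerator for 2: 0.48·0.0763724 = 0.0366588.
Normalizing constant: 0.52·0.167283 + 0.48·0.0763724 = 0.123646.
P(2 | observation) = 0.0366588 / 0.123646 = 0.296481.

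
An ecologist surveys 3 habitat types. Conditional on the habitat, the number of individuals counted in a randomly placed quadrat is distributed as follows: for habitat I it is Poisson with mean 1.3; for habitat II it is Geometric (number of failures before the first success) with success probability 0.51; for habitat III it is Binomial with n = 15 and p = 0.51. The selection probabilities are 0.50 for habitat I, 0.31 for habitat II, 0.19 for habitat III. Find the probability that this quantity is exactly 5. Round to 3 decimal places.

0.024

Conditional on each habitat, P(X = 5): I: 0.00843243; II: 0.0144062; III: 0.0826736.
By total probability, P(X = 5) = 0.5·0.00843243 + 0.31·0.0144062 + 0.19·0.0826736 = 0.0243901.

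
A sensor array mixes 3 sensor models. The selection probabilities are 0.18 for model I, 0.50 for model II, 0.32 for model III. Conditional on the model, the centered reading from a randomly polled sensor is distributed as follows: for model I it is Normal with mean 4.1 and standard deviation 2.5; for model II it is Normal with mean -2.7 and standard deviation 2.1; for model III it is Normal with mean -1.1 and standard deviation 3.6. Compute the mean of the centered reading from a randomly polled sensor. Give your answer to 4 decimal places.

-0.9640

Component means — I: 4.1; II: -2.7; III: -1.1.
E[X] = 0.18·4.1 + 0.5·-2.7 + 0.32·-1.1 = -0.964.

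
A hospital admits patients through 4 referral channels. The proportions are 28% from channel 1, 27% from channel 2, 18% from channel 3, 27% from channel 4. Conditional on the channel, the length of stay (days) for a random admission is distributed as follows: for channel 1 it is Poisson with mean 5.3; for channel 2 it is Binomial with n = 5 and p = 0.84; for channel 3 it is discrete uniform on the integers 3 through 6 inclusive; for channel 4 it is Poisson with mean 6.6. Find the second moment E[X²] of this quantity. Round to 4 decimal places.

For each component E[X²] = Var + (mean)², giving 1: 33.39; 2: 18.312; 3: 21.5; 4: 50.16.
Overall E[X²] = 0.28·33.39 + 0.27·18.312 + 0.18·21.5 + 0.27·50.16 = 31.7066.

31.7066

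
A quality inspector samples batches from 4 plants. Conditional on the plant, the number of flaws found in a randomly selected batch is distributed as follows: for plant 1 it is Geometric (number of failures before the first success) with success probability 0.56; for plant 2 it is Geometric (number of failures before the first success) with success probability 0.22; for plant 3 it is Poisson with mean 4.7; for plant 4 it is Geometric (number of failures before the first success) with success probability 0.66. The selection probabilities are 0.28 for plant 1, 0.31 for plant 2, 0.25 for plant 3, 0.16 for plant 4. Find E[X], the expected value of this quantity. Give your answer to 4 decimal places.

Component means — 1: 0.785714; 2: 3.54545; 3: 4.7; 4: 0.515152.
E[X] = 0.28·0.785714 + 0.31·3.54545 + 0.25·4.7 + 0.16·0.515152 = 2.57652.

2.5765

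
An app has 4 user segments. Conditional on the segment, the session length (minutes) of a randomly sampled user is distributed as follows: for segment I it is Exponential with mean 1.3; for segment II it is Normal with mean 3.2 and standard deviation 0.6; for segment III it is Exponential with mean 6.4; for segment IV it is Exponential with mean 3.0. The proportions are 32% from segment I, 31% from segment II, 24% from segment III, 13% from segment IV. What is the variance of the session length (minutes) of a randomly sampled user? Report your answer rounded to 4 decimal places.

15.2528

Per component, I: μ=1.3, E[X²]=3.38; II: μ=3.2, E[X²]=10.6; III: μ=6.4, E[X²]=81.92; IV: μ=3, E[X²]=18.
E[X] = 0.32·1.3 + 0.31·3.2 + 0.24·6.4 + 0.13·3 = 3.334.
E[X²] = 0.32·3.38 + 0.31·10.6 + 0.24·81.92 + 0.13·18 = 26.3684.
Var(X) = E[X²] − (E[X])² = 26.3684 − 11.1156 = 15.2528.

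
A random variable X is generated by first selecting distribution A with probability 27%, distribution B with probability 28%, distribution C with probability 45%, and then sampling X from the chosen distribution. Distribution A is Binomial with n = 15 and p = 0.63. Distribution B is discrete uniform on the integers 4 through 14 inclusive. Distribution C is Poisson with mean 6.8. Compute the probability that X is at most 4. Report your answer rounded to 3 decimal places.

Conditional on each component, P(X ≤ 4): A: 0.00468503; B: 0.0909091; C: 0.192031.
By total probability, P(X ≤ 4) = 0.27·0.00468503 + 0.28·0.0909091 + 0.45·0.192031 = 0.113133.

0.113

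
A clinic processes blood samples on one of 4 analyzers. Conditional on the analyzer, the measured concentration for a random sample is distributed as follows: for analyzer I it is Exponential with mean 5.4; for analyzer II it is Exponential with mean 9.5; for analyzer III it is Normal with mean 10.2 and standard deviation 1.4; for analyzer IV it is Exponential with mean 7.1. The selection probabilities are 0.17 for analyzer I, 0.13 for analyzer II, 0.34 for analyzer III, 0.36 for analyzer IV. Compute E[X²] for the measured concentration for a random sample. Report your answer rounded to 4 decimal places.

105.7146

For each component E[X²] = Var + (mean)², giving I: 58.32; II: 180.5; III: 106; IV: 100.82.
Overall E[X²] = 0.17·58.32 + 0.13·180.5 + 0.34·106 + 0.36·100.82 = 105.715.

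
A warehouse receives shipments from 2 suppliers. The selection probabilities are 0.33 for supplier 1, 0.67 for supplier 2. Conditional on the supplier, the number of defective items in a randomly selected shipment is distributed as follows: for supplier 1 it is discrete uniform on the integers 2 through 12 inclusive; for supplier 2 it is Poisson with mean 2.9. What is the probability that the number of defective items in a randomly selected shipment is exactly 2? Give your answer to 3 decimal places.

0.185

Conditional on each supplier, P(X = 2): 1: 0.0909091; 2: 0.231373.
By total probability, P(X = 2) = 0.33·0.0909091 + 0.67·0.231373 = 0.18502.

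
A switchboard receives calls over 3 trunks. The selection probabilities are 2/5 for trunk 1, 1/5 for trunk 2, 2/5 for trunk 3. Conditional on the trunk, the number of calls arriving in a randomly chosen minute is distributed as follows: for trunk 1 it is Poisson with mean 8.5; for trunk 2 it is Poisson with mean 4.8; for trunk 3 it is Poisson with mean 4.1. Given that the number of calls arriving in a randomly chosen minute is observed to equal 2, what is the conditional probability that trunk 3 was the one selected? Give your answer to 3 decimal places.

Likelihoods P(X=2 | ·): 1: 0.00735029; 2: 0.0948067; 3: 0.139293.
Posterior ∝ prior × likelihood. Numerator for 3: 0.4·0.139293 = 0.0557173.
Normalizing constant: 0.4·0.00735029 + 0.2·0.0948067 + 0.4·0.139293 = 0.0776188.
P(3 | observation) = 0.0557173 / 0.0776188 = 0.717833.

0.718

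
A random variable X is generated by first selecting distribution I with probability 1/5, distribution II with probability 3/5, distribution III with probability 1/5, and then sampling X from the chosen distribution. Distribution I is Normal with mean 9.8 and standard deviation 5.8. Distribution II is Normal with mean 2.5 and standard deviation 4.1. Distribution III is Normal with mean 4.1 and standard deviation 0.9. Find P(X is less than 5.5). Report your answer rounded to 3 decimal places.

0.695

Conditional on each component, P(X < 5.5): I: 0.229232; II: 0.767826; III: 0.940093.
By total probability, P(X < 5.5) = 0.2·0.229232 + 0.6·0.767826 + 0.2·0.940093 = 0.694561.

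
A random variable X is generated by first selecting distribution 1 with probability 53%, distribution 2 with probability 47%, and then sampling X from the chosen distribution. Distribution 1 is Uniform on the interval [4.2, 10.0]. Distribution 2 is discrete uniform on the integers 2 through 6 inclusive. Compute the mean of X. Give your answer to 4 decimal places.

Component means — 1: 7.1; 2: 4.
E[X] = 0.53·7.1 + 0.47·4 = 5.643.

5.6430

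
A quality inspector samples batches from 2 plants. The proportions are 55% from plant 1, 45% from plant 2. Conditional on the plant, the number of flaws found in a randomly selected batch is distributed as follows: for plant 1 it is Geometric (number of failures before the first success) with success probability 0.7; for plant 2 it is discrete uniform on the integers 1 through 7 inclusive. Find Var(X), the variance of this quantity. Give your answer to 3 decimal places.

Per component, 1: μ=0.428571, E[X²]=0.795918; 2: μ=4, E[X²]=20.
E[X] = 0.55·0.428571 + 0.45·4 = 2.03571.
E[X²] = 0.55·0.795918 + 0.45·20 = 9.43776.
Var(X) = E[X²] − (E[X])² = 9.43776 − 4.14413 = 5.29362.

5.294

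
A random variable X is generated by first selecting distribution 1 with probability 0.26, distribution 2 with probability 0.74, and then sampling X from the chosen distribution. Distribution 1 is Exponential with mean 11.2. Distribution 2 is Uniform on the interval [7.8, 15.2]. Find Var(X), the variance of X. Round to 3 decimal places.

36.009

Per component, 1: μ=11.2, E[X²]=250.88; 2: μ=11.5, E[X²]=136.813.
E[X] = 0.26·11.2 + 0.74·11.5 = 11.422.
E[X²] = 0.26·250.88 + 0.74·136.813 = 166.471.
Var(X) = E[X²] − (E[X])² = 166.471 − 130.462 = 36.0086.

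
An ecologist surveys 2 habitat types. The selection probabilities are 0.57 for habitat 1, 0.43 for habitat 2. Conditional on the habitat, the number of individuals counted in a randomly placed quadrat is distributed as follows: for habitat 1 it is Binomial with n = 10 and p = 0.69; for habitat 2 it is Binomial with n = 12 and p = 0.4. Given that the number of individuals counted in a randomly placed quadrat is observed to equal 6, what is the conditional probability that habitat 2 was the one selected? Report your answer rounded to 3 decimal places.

Likelihoods P(X=6 | ·): 1: 0.209296; 2: 0.176579.
Posterior ∝ prior × likelihood. Numerator for 2: 0.43·0.176579 = 0.075929.
Normalizing constant: 0.57·0.209296 + 0.43·0.176579 = 0.195228.
P(2 | observation) = 0.075929 / 0.195228 = 0.388926.

0.389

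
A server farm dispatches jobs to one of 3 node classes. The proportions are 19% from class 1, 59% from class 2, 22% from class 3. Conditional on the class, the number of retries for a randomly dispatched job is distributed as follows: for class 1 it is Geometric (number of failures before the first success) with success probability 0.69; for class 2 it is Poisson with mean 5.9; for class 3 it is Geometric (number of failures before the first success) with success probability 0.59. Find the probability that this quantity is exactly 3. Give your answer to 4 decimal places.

Conditional on each class, P(X = 3): 1: 0.0205558; 2: 0.0937707; 3: 0.0406634.
By total probability, P(X = 3) = 0.19·0.0205558 + 0.59·0.0937707 + 0.22·0.0406634 = 0.0681763.

0.0682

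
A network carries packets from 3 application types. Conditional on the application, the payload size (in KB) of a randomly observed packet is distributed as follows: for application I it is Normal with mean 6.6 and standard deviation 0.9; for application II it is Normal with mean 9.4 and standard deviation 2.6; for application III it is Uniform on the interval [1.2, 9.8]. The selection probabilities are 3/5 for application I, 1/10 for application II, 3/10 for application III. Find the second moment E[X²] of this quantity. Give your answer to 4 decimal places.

47.0580

For each component E[X²] = Var + (mean)², giving I: 44.37; II: 95.12; III: 36.4133.
Overall E[X²] = 0.6·44.37 + 0.1·95.12 + 0.3·36.4133 = 47.058.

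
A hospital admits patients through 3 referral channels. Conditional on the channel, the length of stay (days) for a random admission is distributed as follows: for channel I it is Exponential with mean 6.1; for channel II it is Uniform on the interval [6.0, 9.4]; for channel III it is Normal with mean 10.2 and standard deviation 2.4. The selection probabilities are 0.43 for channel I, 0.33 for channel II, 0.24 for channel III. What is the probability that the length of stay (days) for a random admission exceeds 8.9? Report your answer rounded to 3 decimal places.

Conditional on each channel, P(X > 8.9): I: 0.232465; II: 0.147059; III: 0.705976.
By total probability, P(X > 8.9) = 0.43·0.232465 + 0.33·0.147059 + 0.24·0.705976 = 0.317924.

0.318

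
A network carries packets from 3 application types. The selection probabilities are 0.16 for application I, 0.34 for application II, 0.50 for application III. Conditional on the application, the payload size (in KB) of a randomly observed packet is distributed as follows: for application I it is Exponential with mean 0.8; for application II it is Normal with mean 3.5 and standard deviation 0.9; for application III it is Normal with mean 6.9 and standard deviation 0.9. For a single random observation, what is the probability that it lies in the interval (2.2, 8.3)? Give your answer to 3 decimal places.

Conditional on each application, P(2.2 < X < 8.3): I: 0.0638967; II: 0.925693; III: 0.940093.
By total probability, P(2.2 < X < 8.3) = 0.16·0.0638967 + 0.34·0.925693 + 0.5·0.940093 = 0.795006.

0.795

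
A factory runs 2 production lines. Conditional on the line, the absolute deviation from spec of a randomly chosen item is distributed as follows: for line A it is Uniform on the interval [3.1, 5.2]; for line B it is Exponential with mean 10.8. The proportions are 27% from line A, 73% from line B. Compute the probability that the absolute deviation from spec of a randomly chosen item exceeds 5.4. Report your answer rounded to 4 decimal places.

0.4428

Conditional on each line, P(X > 5.4): A: 0; B: 0.606531.
By total probability, P(X > 5.4) = 0.27·0 + 0.73·0.606531 = 0.442767.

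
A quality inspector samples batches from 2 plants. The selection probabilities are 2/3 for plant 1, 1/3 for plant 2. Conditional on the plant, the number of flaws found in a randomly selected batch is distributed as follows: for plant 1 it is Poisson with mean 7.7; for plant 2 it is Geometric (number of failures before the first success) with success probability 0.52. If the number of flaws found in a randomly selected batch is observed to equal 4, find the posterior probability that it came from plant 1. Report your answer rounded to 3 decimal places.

Likelihoods P(X=4 | ·): 1: 0.0663261; 2: 0.0276038.
Posterior ∝ prior × likelihood. Numerator for 1: 0.666667·0.0663261 = 0.0442174.
Normalizing constant: 0.666667·0.0663261 + 0.333333·0.0276038 = 0.0534186.
P(1 | observation) = 0.0442174 / 0.0534186 = 0.827752.

0.828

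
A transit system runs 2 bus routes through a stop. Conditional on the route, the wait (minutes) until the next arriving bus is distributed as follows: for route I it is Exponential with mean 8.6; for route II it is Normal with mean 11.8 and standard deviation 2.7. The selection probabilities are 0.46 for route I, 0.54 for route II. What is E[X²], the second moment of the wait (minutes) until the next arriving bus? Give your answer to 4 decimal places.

For each component E[X²] = Var + (mean)², giving I: 147.92; II: 146.53.
Overall E[X²] = 0.46·147.92 + 0.54·146.53 = 147.169.

147.1694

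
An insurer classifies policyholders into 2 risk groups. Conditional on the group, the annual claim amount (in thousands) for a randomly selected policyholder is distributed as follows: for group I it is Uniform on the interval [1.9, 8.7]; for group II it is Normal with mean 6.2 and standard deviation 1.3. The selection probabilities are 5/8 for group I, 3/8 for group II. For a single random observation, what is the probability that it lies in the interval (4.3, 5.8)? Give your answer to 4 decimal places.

0.2531

Conditional on each group, P(4.3 < X < 5.8): I: 0.220588; II: 0.307224.
By total probability, P(4.3 < X < 5.8) = 0.625·0.220588 + 0.375·0.307224 = 0.253077.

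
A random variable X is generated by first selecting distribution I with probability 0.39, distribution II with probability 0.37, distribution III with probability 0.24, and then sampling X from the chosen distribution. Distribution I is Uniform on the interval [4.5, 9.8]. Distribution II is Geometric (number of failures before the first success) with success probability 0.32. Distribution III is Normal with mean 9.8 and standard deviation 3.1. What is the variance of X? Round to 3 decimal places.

15.208

Per component, I: μ=7.15, E[X²]=53.4633; II: μ=2.125, E[X²]=11.1562; III: μ=9.8, E[X²]=105.65.
E[X] = 0.39·7.15 + 0.37·2.125 + 0.24·9.8 = 5.92675.
E[X²] = 0.39·53.4633 + 0.37·11.1562 + 0.24·105.65 = 50.3345.
Var(X) = E[X²] − (E[X])² = 50.3345 − 35.1264 = 15.2081.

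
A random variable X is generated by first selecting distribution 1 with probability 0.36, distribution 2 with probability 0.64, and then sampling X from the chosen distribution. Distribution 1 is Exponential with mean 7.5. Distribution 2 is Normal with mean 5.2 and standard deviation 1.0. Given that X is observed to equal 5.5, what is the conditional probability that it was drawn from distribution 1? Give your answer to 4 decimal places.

0.0863

Likelihoods f(5.5 | ·): 1: 0.0640407; 2: 0.381388.
Posterior ∝ prior × likelihood. Numerator for 1: 0.36·0.0640407 = 0.0230547.
Normalizing constant: 0.36·0.0640407 + 0.64·0.381388 = 0.267143.
P(1 | observation) = 0.0230547 / 0.267143 = 0.0863008.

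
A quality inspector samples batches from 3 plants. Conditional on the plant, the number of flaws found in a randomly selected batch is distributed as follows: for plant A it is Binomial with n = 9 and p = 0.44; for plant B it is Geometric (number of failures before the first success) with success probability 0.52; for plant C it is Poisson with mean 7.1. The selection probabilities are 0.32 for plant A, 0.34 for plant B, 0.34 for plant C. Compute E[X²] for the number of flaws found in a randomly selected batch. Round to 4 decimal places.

26.1744

For each component E[X²] = Var + (mean)², giving A: 17.8992; B: 2.62722; C: 57.51.
Overall E[X²] = 0.32·17.8992 + 0.34·2.62722 + 0.34·57.51 = 26.1744.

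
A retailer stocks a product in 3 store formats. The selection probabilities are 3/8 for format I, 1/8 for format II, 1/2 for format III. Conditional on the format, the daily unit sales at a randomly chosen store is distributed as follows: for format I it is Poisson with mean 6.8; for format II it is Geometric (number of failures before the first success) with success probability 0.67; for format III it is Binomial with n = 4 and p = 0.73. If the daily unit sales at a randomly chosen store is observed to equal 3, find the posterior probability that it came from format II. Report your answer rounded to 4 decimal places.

Likelihoods P(X=3 | ·): I: 0.0583678; II: 0.0240778; III: 0.420138.
Posterior ∝ prior × likelihood. Numerator for II: 0.125·0.0240778 = 0.00300972.
Normalizing constant: 0.375·0.0583678 + 0.125·0.0240778 + 0.5·0.420138 = 0.234967.
P(II | observation) = 0.00300972 / 0.234967 = 0.0128091.

0.0128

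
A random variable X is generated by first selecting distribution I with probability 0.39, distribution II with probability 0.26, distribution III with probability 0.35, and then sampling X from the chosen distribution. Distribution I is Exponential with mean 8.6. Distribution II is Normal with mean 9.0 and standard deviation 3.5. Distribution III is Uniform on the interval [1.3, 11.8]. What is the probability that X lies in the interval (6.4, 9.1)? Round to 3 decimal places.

0.213

Conditional on each component, P(6.4 < X < 9.1): I: 0.12802; II: 0.282613; III: 0.257143.
By total probability, P(6.4 < X < 9.1) = 0.39·0.12802 + 0.26·0.282613 + 0.35·0.257143 = 0.213407.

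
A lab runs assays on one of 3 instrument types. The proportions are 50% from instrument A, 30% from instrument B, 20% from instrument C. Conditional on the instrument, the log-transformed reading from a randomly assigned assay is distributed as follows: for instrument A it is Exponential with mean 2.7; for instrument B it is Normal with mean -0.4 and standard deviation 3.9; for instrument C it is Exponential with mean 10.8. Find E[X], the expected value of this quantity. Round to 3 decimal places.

3.390

Component means — A: 2.7; B: -0.4; C: 10.8.
E[X] = 0.5·2.7 + 0.3·-0.4 + 0.2·10.8 = 3.39.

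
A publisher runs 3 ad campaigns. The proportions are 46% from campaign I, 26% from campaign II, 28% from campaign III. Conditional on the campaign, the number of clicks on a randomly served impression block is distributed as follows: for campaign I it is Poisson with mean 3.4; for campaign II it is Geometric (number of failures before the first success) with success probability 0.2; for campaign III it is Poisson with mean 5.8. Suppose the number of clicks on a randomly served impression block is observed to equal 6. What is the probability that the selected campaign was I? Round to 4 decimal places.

Likelihoods P(X=6 | ·): I: 0.0716044; II: 0.0524288; III: 0.160076.
Posterior ∝ prior × likelihood. Numerator for I: 0.46·0.0716044 = 0.032938.
Normalizing constant: 0.46·0.0716044 + 0.26·0.0524288 + 0.28·0.160076 = 0.0913909.
P(I | observation) = 0.032938 / 0.0913909 = 0.360408.

0.3604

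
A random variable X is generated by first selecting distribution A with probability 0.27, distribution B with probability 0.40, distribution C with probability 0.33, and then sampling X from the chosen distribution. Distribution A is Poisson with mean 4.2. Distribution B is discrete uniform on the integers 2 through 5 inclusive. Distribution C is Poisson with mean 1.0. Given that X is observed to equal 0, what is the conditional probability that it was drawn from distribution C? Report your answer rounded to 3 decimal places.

Likelihoods P(X=0 | ·): A: 0.0149956; B: 0; C: 0.367879.
Posterior ∝ prior × likelihood. Numerator for C: 0.33·0.367879 = 0.1214.
Normalizing constant: 0.27·0.0149956 + 0.4·0 + 0.33·0.367879 = 0.125449.
P(C | observation) = 0.1214 / 0.125449 = 0.967725.

0.968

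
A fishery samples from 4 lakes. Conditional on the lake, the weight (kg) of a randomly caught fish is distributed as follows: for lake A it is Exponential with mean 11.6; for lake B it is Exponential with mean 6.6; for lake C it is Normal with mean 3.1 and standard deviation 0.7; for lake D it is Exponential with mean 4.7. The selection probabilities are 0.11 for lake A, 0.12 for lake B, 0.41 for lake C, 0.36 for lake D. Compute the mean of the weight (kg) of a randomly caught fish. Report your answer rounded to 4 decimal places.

5.0310

Component means — A: 11.6; B: 6.6; C: 3.1; D: 4.7.
E[X] = 0.11·11.6 + 0.12·6.6 + 0.41·3.1 + 0.36·4.7 = 5.031.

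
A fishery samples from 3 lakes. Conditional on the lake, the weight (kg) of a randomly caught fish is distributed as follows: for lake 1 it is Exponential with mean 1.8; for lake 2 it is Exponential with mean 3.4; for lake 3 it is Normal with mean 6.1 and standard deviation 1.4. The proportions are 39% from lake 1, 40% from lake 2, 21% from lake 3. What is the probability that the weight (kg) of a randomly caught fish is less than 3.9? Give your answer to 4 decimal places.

Conditional on each lake, P(X < 3.9): 1: 0.885441; 2: 0.682431; 3: 0.0580416.
By total probability, P(X < 3.9) = 0.39·0.885441 + 0.4·0.682431 + 0.21·0.0580416 = 0.630483.

0.6305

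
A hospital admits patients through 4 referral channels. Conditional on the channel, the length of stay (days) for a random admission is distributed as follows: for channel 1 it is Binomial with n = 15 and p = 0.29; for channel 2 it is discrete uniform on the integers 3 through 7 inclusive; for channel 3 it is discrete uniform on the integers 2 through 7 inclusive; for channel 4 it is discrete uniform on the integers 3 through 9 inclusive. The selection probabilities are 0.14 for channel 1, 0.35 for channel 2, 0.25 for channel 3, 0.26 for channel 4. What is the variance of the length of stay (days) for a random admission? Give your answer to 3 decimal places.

Per component, 1: μ=4.35, E[X²]=22.011; 2: μ=5, E[X²]=27; 3: μ=4.5, E[X²]=23.1667; 4: μ=6, E[X²]=40.
E[X] = 0.14·4.35 + 0.35·5 + 0.25·4.5 + 0.26·6 = 5.044.
E[X²] = 0.14·22.011 + 0.35·27 + 0.25·23.1667 + 0.26·40 = 28.7232.
Var(X) = E[X²] − (E[X])² = 28.7232 − 25.4419 = 3.28127.

3.281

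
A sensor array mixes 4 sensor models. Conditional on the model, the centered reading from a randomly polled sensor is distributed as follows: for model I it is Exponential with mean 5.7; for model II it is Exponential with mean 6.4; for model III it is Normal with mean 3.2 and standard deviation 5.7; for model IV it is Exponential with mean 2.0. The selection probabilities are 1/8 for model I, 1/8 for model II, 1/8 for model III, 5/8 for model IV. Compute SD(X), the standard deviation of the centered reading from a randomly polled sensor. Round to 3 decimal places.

4.325

Per component, I: μ=5.7, E[X²]=64.98; II: μ=6.4, E[X²]=81.92; III: μ=3.2, E[X²]=42.73; IV: μ=2, E[X²]=8.
E[X] = 0.125·5.7 + 0.125·6.4 + 0.125·3.2 + 0.625·2 = 3.1625.
E[X²] = 0.125·64.98 + 0.125·81.92 + 0.125·42.73 + 0.625·8 = 28.7038.
Var(X) = E[X²] − (E[X])² = 28.7038 − 10.0014 = 18.7023.
SD(X) = √18.7023 = 4.32462.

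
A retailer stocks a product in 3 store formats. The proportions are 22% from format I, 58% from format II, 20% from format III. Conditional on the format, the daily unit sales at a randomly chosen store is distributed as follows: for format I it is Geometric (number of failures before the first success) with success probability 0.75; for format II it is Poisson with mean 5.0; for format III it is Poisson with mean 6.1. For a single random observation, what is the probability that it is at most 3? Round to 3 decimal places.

Conditional on each format, P(X ≤ 3): I: 0.996094; II: 0.265026; III: 0.142501.
By total probability, P(X ≤ 3) = 0.22·0.996094 + 0.58·0.265026 + 0.2·0.142501 = 0.401356.

0.401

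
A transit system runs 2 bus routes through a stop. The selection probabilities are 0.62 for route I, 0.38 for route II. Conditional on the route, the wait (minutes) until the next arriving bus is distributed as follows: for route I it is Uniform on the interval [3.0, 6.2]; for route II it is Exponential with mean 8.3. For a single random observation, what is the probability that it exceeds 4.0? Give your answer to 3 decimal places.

Conditional on each route, P(X > 4.0): I: 0.6875; II: 0.617592.
By total probability, P(X > 4.0) = 0.62·0.6875 + 0.38·0.617592 = 0.660935.

0.661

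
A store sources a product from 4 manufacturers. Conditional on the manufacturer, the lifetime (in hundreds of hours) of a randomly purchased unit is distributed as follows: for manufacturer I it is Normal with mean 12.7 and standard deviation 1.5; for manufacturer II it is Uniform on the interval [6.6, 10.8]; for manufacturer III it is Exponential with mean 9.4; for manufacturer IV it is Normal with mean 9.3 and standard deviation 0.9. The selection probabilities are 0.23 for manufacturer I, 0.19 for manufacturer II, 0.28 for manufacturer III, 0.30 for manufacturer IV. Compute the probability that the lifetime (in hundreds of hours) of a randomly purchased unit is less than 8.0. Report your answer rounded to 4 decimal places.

Conditional on each manufacturer, P(X < 8.0): I: 0.000864165; II: 0.333333; III: 0.57304; IV: 0.074307.
By total probability, P(X < 8.0) = 0.23·0.000864165 + 0.19·0.333333 + 0.28·0.57304 + 0.3·0.074307 = 0.246275.

0.2463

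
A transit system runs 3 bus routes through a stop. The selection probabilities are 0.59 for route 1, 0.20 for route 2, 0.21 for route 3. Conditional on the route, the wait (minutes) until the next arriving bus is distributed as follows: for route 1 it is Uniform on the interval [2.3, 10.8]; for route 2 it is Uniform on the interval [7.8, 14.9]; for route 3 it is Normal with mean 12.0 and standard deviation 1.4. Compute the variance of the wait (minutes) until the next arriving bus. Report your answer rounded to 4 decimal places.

11.2207

Per component, 1: μ=6.55, E[X²]=48.9233; 2: μ=11.35, E[X²]=133.023; 3: μ=12, E[X²]=145.96.
E[X] = 0.59·6.55 + 0.2·11.35 + 0.21·12 = 8.6545.
E[X²] = 0.59·48.9233 + 0.2·133.023 + 0.21·145.96 = 86.121.
Var(X) = E[X²] − (E[X])² = 86.121 − 74.9004 = 11.2207.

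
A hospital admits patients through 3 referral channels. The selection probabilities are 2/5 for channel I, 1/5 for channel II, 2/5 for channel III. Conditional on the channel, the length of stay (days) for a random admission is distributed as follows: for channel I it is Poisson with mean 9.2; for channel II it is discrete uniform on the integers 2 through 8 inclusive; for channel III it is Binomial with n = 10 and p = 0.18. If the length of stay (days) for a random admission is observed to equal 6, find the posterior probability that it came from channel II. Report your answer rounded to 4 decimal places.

0.4471

Likelihoods P(X=6 | ·): I: 0.0850913; II: 0.142857; III: 0.00322931.
Posterior ∝ prior × likelihood. Numerator for II: 0.2·0.142857 = 0.0285714.
Normalizing constant: 0.4·0.0850913 + 0.2·0.142857 + 0.4·0.00322931 = 0.0638997.
P(II | observation) = 0.0285714 / 0.0638997 = 0.447129.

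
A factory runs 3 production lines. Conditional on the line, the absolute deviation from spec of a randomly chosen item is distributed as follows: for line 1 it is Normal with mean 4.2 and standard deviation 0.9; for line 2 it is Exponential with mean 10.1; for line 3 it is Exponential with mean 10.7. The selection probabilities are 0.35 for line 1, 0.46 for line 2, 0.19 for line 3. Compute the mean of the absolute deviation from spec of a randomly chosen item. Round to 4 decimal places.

8.1490

Component means — 1: 4.2; 2: 10.1; 3: 10.7.
E[X] = 0.35·4.2 + 0.46·10.1 + 0.19·10.7 = 8.149.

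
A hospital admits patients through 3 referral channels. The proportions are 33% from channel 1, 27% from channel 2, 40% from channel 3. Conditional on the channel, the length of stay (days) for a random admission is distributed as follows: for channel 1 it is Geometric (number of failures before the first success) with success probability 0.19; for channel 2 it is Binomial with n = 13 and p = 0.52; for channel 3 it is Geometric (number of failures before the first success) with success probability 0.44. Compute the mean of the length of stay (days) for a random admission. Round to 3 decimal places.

3.741

Component means — 1: 4.26316; 2: 6.76; 3: 1.27273.
E[X] = 0.33·4.26316 + 0.27·6.76 + 0.4·1.27273 = 3.74113.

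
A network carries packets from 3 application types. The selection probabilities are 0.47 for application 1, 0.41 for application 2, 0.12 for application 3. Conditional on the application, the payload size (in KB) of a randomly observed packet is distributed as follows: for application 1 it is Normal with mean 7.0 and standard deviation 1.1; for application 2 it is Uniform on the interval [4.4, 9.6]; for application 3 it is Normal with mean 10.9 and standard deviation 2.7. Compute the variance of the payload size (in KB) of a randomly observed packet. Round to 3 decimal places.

Per component, 1: μ=7, E[X²]=50.21; 2: μ=7, E[X²]=51.2533; 3: μ=10.9, E[X²]=126.1.
E[X] = 0.47·7 + 0.41·7 + 0.12·10.9 = 7.468.
E[X²] = 0.47·50.21 + 0.41·51.2533 + 0.12·126.1 = 59.7446.
Var(X) = E[X²] − (E[X])² = 59.7446 − 55.771 = 3.97354.

3.974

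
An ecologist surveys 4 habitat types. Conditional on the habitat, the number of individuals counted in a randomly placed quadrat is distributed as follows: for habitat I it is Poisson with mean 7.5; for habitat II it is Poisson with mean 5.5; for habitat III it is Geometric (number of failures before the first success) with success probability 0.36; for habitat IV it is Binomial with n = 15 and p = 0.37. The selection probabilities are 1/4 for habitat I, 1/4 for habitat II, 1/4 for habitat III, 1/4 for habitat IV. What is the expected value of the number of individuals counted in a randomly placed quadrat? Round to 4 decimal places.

Component means — I: 7.5; II: 5.5; III: 1.77778; IV: 5.55.
E[X] = 0.25·7.5 + 0.25·5.5 + 0.25·1.77778 + 0.25·5.55 = 5.08194.

5.0819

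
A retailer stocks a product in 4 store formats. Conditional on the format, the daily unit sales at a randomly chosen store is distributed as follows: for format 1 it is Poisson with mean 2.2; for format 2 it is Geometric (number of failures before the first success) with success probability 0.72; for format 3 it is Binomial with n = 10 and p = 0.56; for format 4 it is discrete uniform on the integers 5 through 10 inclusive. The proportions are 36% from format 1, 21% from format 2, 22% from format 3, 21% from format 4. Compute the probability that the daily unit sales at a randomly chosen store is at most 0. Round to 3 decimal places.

0.191

Conditional on each format, P(X ≤ 0): 1: 0.110803; 2: 0.72; 3: 0.000271974; 4: 0.
By total probability, P(X ≤ 0) = 0.36·0.110803 + 0.21·0.72 + 0.22·0.000271974 + 0.21·0 = 0.191149.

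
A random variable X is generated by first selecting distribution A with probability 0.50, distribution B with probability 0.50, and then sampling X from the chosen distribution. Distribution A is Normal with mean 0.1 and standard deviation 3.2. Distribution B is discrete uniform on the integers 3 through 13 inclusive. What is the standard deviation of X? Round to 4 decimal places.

Per component, A: μ=0.1, E[X²]=10.25; B: μ=8, E[X²]=74.
E[X] = 0.5·0.1 + 0.5·8 = 4.05.
E[X²] = 0.5·10.25 + 0.5·74 = 42.125.
Var(X) = E[X²] − (E[X])² = 42.125 − 16.4025 = 25.7225.
SD(X) = √25.7225 = 5.07174.

5.0717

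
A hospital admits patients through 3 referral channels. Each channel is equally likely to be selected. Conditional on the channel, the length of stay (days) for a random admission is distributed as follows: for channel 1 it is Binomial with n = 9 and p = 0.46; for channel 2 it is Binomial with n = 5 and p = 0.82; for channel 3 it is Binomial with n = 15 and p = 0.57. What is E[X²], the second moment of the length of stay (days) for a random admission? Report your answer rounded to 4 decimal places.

37.9007

For each component E[X²] = Var + (mean)², giving 1: 19.3752; 2: 17.548; 3: 76.779.
Overall E[X²] = 0.333333·19.3752 + 0.333333·17.548 + 0.333333·76.779 = 37.9007.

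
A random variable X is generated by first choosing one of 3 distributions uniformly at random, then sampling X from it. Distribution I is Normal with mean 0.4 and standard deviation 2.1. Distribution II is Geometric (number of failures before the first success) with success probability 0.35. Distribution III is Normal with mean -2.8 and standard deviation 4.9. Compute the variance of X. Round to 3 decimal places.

Per component, I: μ=0.4, E[X²]=4.57; II: μ=1.85714, E[X²]=8.7551; III: μ=-2.8, E[X²]=31.85.
E[X] = 0.333333·0.4 + 0.333333·1.85714 + 0.333333·-2.8 = -0.180952.
E[X²] = 0.333333·4.57 + 0.333333·8.7551 + 0.333333·31.85 = 15.0584.
Var(X) = E[X²] − (E[X])² = 15.0584 − 0.0327438 = 15.0256.

15.026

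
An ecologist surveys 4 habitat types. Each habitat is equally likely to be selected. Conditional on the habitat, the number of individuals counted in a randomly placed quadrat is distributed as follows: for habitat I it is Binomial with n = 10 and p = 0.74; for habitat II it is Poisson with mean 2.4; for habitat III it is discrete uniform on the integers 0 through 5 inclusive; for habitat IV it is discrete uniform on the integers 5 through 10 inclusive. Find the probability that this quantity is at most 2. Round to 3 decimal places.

0.268

Conditional on each habitat, P(X ≤ 2): I: 0.000556182; II: 0.569709; III: 0.5; IV: 0.
By total probability, P(X ≤ 2) = 0.25·0.000556182 + 0.25·0.569709 + 0.25·0.5 + 0.25·0 = 0.267566.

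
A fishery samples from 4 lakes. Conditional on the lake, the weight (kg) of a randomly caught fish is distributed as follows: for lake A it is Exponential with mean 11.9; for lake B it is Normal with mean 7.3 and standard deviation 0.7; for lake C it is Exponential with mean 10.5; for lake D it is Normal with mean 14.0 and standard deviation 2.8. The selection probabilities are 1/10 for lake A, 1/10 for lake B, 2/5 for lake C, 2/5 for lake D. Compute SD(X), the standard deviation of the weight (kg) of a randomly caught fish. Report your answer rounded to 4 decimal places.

8.1288

Per component, A: μ=11.9, E[X²]=283.22; B: μ=7.3, E[X²]=53.78; C: μ=10.5, E[X²]=220.5; D: μ=14, E[X²]=203.84.
E[X] = 0.1·11.9 + 0.1·7.3 + 0.4·10.5 + 0.4·14 = 11.72.
E[X²] = 0.1·283.22 + 0.1·53.78 + 0.4·220.5 + 0.4·203.84 = 203.436.
Var(X) = E[X²] − (E[X])² = 203.436 − 137.358 = 66.0776.
SD(X) = √66.0776 = 8.12881.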